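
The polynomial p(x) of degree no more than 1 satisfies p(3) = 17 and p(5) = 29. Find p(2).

Using the Lagrange interpolation formula with nodes 3, 5:
  L_0(x) = (x - 5) / -2
  L_1(x) = (x - 3) / 2
Then p(x) = 17·L_0(x) + 29·L_1(x).
Expanding and collecting terms gives p(x) = 6x - 1.
Evaluating at x = 2: p(2) = 11.

11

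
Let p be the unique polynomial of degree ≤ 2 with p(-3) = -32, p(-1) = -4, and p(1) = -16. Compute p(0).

Write p(n) = an^2 + bn + c. Substituting each data point gives a linear system:
  9a - 3b + c = -32
  a - b + c = -4
  a + b + c = -16
Solving the system yields a = -5, b = -6, c = -5.
So p(n) = -5n^2 - 6n - 5.
Then p(0) = -5.

-5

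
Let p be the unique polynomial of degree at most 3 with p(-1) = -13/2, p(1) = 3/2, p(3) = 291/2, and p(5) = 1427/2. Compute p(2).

77/2

Forward differences of the values at s = -1, 1, 3, 5:
  p  : -13/2  3/2  291/2  1427/2
  Δ  : 8  144  568
  Δ^2: 136  424
  Δ^3: 288
The third differences are constant, confirming degree 3.
Interpolating (Newton forward form) and evaluating at s = 2 gives p(2) = 77/2.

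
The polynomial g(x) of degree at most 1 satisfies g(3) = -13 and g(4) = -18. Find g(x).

g(x) = -5x + 2

Using the Lagrange interpolation formula with nodes 3, 4:
  L_0(x) = (x - 4) / -1
  L_1(x) = (x - 3) / 1
Then g(x) = -13·L_0(x) - 18·L_1(x).
Expanding and collecting terms gives g(x) = -5x + 2.
Check: g(4) = -18. ✓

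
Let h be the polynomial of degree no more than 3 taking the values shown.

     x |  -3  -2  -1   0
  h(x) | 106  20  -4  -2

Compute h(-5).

608

Forward differences of the values at x = -3, -2, -1, 0:
  h  : 106  20  -4  -2
  Δ  : -86  -24  2
  Δ^2: 62  26
  Δ^3: -36
The third differences are constant, confirming degree 3.
Interpolating (Newton forward form) and evaluating at x = -5 gives h(-5) = 608.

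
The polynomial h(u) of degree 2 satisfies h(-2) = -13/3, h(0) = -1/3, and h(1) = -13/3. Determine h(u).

h(u) = -2u^2 - 2u - 1/3

Using the Lagrange interpolation formula with nodes -2, 0, 1:
  L_0(u) = u(u - 1) / 6
  L_1(u) = (u + 2)(u - 1) / -2
  L_2(u) = (u + 2)u / 3
Then h(u) = -13/3·L_0(u) - 1/3·L_1(u) - 13/3·L_2(u).
Expanding and collecting terms gives h(u) = -2u^2 - 2u - 1/3.
Check: h(1) = -13/3. ✓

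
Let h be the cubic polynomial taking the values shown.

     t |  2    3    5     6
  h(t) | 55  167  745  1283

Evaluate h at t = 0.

Write h(t) = at^3 + bt^2 + ct + d. Substituting each data point gives a linear system:
  8a + 4b + 2c + d = 55
  27a + 9b + 3c + d = 167
  125a + 25b + 5c + d = 745
  216a + 36b + 6c + d = 1283
Solving the system yields a = 6, b = -1, c = 3, d = 5.
So h(t) = 6t^3 - t^2 + 3t + 5.
Then h(0) = 5.

5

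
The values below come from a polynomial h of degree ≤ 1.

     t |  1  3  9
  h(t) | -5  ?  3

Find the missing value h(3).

-3

The 2 known points determine the degree-1 polynomial uniquely.
Write h(t) = at + b. Substituting each data point gives a linear system:
  a + b = -5
  9a + b = 3
Solving the system yields a = 1, b = -6.
So h(t) = t - 6.
Then h(3) = -3.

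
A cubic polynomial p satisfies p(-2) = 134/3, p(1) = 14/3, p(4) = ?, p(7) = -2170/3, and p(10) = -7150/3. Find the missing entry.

-268/3

On equispaced nodes a degree-3 polynomial has vanishing fourth forward difference, so
  p(-2) - 4·p(1) + 6·p(4) - 4·p(7) + p(10) = 0.
Substituting the known values and solving for p(4):
  6·p(4) = -536
  p(4) = -268/3.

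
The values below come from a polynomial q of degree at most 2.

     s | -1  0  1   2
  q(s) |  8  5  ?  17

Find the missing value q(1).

8

The 3 known points determine the degree-2 polynomial uniquely.
Write q(s) = as^2 + bs + c. Substituting each data point gives a linear system:
  a - b + c = 8
  c = 5
  4a + 2b + c = 17
Solving the system yields a = 3, b = 0, c = 5.
So q(s) = 3s^2 + 5.
Then q(1) = 8.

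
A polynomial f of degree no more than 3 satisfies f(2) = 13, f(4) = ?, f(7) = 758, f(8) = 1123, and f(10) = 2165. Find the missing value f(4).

143

The 4 known points determine the degree-3 polynomial uniquely.
Write f(n) = an^3 + bn^2 + cn + d. Substituting each data point gives a linear system:
  8a + 4b + 2c + d = 13
  343a + 49b + 7c + d = 758
  512a + 64b + 8c + d = 1123
  1000a + 100b + 10c + d = 2165
Solving the system yields a = 2, b = 2, c = -3, d = -5.
So f(n) = 2n^3 + 2n^2 - 3n - 5.
Then f(4) = 143.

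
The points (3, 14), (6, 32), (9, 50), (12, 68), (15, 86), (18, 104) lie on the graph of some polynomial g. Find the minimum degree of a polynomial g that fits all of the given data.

Forward differences of the values at t = 3, 6, 9, 12, 15, 18:
  g  : 14  32  50  68  86  104
  Δ  : 18  18  18  18  18
  Δ^2: 0  0  0  0
  Δ^3: 0  0  0
  Δ^4: 0  0
  Δ^5: 0
The first differences are constant (18) and nonzero, while all higher differences vanish, so the minimal degree is 1.

1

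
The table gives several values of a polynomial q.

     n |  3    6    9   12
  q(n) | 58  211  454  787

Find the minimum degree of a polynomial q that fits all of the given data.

2

Forward differences of the values at n = 3, 6, 9, 12:
  q  : 58  211  454  787
  Δ  : 153  243  333
  Δ^2: 90  90
  Δ^3: 0
The second differences are constant (90) and nonzero, while all higher differences vanish, so the minimal degree is 2.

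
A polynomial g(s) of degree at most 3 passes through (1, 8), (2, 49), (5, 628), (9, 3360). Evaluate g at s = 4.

335

Write g(s) = as^3 + bs^2 + cs + d. Substituting each data point gives a linear system:
  a + b + c + d = 8
  8a + 4b + 2c + d = 49
  125a + 25b + 5c + d = 628
  729a + 81b + 9c + d = 3360
Solving the system yields a = 4, b = 6, c = -5, d = 3.
So g(s) = 4s³ + 6s² - 5s + 3.
Then g(4) = 335.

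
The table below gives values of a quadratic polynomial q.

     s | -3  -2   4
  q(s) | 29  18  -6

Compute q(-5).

Using the Lagrange interpolation formula with nodes -3, -2, 4:
  L_0(s) = (s + 2)(s - 4) / 7
  L_1(s) = (s + 3)(s - 4) / -6
  L_2(s) = (s + 3)(s + 2) / 42
Then q(s) = 29·L_0(s) + 18·L_1(s) - 6·L_2(s).
Expanding and collecting terms gives q(s) = s^2 - 6s + 2.
Evaluating at s = -5: q(-5) = 57.

57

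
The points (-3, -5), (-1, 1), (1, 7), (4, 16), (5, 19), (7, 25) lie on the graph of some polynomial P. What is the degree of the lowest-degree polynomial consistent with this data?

Divided differences on the nodes -3, -1, 1, 4, 5, 7:
  order 0: -5  1  7  16  19  25
  order 1: 3  3  3  3  3
  order 2: 0  0  0  0
  order 3: 0  0  0
  order 4: 0  0
  order 5: 0
The order-1 divided differences are all 3 (nonzero) and every higher order vanishes, so the data lies on a polynomial of degree exactly 1.

1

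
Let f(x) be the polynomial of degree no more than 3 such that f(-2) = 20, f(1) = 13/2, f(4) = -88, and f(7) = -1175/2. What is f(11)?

-4887/2

Using the Lagrange interpolation formula with nodes -2, 1, 4, 7:
  L_0(x) = (x - 1)(x - 4)(x - 7) / -162
  L_1(x) = (x + 2)(x - 4)(x - 7) / 54
  L_2(x) = (x + 2)(x - 1)(x - 7) / -54
  L_3(x) = (x + 2)(x - 1)(x - 4) / 162
Then f(x) = 20·L_0(x) + 13/2·L_1(x) - 88·L_2(x) - 1175/2·L_3(x).
Expanding and collecting terms gives f(x) = -2x³ + (3/2)x² + 3x + 4.
Evaluating at x = 11: f(11) = -4887/2.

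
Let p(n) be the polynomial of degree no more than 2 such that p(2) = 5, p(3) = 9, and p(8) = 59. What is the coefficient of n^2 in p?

Write p(n) = an^2 + bn + c. Substituting each data point gives a linear system:
  4a + 2b + c = 5
  9a + 3b + c = 9
  64a + 8b + c = 59
Solving the system yields a = 1, b = -1, c = 3.
So p(n) = n^2 - n + 3.
The leading coefficient is 1.

1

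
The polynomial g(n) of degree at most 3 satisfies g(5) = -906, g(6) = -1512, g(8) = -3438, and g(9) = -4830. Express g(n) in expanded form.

g(n) = -6n^3 - 5n^2 - 5n - 6

Using the Lagrange interpolation formula with nodes 5, 6, 8, 9:
  L_0(n) = (n - 6)(n - 8)(n - 9) / -12
  L_1(n) = (n - 5)(n - 8)(n - 9) / 6
  L_2(n) = (n - 5)(n - 6)(n - 9) / -6
  L_3(n) = (n - 5)(n - 6)(n - 8) / 12
Then g(n) = -906·L_0(n) - 1512·L_1(n) - 3438·L_2(n) - 4830·L_3(n).
Expanding and collecting terms gives g(n) = -6n^3 - 5n^2 - 5n - 6.
Check: g(8) = -3438. ✓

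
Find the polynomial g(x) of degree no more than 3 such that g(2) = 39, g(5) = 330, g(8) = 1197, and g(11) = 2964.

Write g(x) = ax^3 + bx^2 + cx + d. Substituting each data point gives a linear system:
  8a + 4b + 2c + d = 39
  125a + 25b + 5c + d = 330
  512a + 64b + 8c + d = 1197
  1331a + 121b + 11c + d = 2964
Solving the system yields a = 2, b = 2, c = 5, d = 5.
So g(x) = 2x^3 + 2x^2 + 5x + 5.
Check: g(2) = 39. ✓

g(x) = 2x^3 + 2x^2 + 5x + 5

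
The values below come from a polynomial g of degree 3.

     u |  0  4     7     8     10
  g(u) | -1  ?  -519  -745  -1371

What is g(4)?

-117

The 4 known points determine the degree-3 polynomial uniquely.
Write g(u) = au^3 + bu^2 + cu + d. Substituting each data point gives a linear system:
  d = -1
  343a + 49b + 7c + d = -519
  512a + 64b + 8c + d = -745
  1000a + 100b + 10c + d = -1371
Solving the system yields a = -1, b = -4, c = 3, d = -1.
So g(u) = -u^3 - 4u^2 + 3u - 1.
Then g(4) = -117.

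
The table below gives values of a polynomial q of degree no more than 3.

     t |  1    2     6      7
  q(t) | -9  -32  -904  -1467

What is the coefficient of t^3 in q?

-5

Write q(t) = at^3 + bt^2 + ct + d. Substituting each data point gives a linear system:
  a + b + c + d = -9
  8a + 4b + 2c + d = -32
  216a + 36b + 6c + d = -904
  343a + 49b + 7c + d = -1467
Solving the system yields a = -5, b = 6, c = -6, d = -4.
So q(t) = -5t^3 + 6t^2 - 6t - 4.
The leading coefficient is -5.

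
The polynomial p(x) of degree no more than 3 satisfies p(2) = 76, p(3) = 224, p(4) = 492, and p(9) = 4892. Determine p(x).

p(x) = 6x^3 + 6x^2 + 4x - 4

Write p(x) = ax^3 + bx^2 + cx + d. Substituting each data point gives a linear system:
  8a + 4b + 2c + d = 76
  27a + 9b + 3c + d = 224
  64a + 16b + 4c + d = 492
  729a + 81b + 9c + d = 4892
Solving the system yields a = 6, b = 6, c = 4, d = -4.
So p(x) = 6x³ + 6x² + 4x - 4.
Check: p(2) = 76. ✓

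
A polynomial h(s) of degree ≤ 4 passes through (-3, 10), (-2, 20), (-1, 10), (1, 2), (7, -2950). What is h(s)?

h(s) = -s^4 - 2s^3 + 3s^2 - 2s + 4

Write h(s) = as^4 + bs^3 + cs^2 + ds + e. Substituting each data point gives a linear system:
  81a - 27b + 9c - 3d + e = 10
  16a - 8b + 4c - 2d + e = 20
  a - b + c - d + e = 10
  a + b + c + d + e = 2
  2401a + 343b + 49c + 7d + e = -2950
Solving the system yields a = -1, b = -2, c = 3, d = -2, e = 4.
So h(s) = -s⁴ - 2s³ + 3s² - 2s + 4.
Check: h(1) = 2. ✓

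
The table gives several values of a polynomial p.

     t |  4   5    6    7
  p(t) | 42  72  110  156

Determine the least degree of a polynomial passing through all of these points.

2

Forward differences of the values at t = 4, 5, 6, 7:
  p  : 42  72  110  156
  Δ  : 30  38  46
  Δ^2: 8  8
  Δ^3: 0
The second differences are constant (8) and nonzero, while all higher differences vanish, so the minimal degree is 2.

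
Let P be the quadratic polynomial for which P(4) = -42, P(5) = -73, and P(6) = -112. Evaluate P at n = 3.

Write P(n) = an^2 + bn + c. Substituting each data point gives a linear system:
  16a + 4b + c = -42
  25a + 5b + c = -73
  36a + 6b + c = -112
Solving the system yields a = -4, b = 5, c = 2.
So P(n) = -4n² + 5n + 2.
Then P(3) = -19.

-19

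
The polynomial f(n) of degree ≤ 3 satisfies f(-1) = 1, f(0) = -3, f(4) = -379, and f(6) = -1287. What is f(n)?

Using the Lagrange interpolation formula with nodes -1, 0, 4, 6:
  L_0(n) = n(n - 4)(n - 6) / -35
  L_1(n) = (n + 1)(n - 4)(n - 6) / 24
  L_2(n) = (n + 1)n(n - 6) / -40
  L_3(n) = (n + 1)n(n - 4) / 84
Then f(n) = 1·L_0(n) - 3·L_1(n) - 379·L_2(n) - 1287·L_3(n).
Expanding and collecting terms gives f(n) = -6n^3 + 2n - 3.
Check: f(0) = -3. ✓

f(n) = -6n^3 + 2n - 3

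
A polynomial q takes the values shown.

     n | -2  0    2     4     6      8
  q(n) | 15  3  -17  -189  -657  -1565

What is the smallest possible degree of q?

3

Forward differences of the values at n = -2, 0, 2, 4, 6, 8:
  q  : 15  3  -17  -189  -657  -1565
  Δ  : -12  -20  -172  -468  -908
  Δ^2: -8  -152  -296  -440
  Δ^3: -144  -144  -144
  Δ^4: 0  0
  Δ^5: 0
The third differences are constant (-144) and nonzero, while all higher differences vanish, so the minimal degree is 3.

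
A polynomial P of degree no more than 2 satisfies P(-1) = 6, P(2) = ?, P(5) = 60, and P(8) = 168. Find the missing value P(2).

6

On equispaced nodes a degree-2 polynomial has vanishing third forward difference, so
  - P(-1) + 3·P(2) - 3·P(5) + P(8) = 0.
Substituting the known values and solving for P(2):
  3·P(2) = 18
  P(2) = 6.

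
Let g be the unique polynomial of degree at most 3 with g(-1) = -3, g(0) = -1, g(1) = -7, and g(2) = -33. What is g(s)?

g(s) = -2s^3 - 4s^2 - 1

Using the Lagrange interpolation formula with nodes -1, 0, 1, 2:
  L_0(s) = s(s - 1)(s - 2) / -6
  L_1(s) = (s + 1)(s - 1)(s - 2) / 2
  L_2(s) = (s + 1)s(s - 2) / -2
  L_3(s) = (s + 1)s(s - 1) / 6
Then g(s) = -3·L_0(s) - 1·L_1(s) - 7·L_2(s) - 33·L_3(s).
Expanding and collecting terms gives g(s) = -2s^3 - 4s^2 - 1.
Check: g(0) = -1. ✓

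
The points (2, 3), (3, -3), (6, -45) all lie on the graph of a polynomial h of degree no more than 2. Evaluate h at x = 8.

-93

Write h(x) = ax^2 + bx + c. Substituting each data point gives a linear system:
  4a + 2b + c = 3
  9a + 3b + c = -3
  36a + 6b + c = -45
Solving the system yields a = -2, b = 4, c = 3.
So h(x) = -2x^2 + 4x + 3.
Then h(8) = -93.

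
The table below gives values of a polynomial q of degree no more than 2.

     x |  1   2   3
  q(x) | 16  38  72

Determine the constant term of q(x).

6

Write q(x) = ax^2 + bx + c. Substituting each data point gives a linear system:
  a + b + c = 16
  4a + 2b + c = 38
  9a + 3b + c = 72
Solving the system yields a = 6, b = 4, c = 6.
So q(x) = 6x² + 4x + 6.
The constant term is 6.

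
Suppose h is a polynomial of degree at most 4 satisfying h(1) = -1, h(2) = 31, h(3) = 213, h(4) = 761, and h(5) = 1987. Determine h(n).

h(n) = 4n^4 - 4n^3 - n^2 + 3n - 3

Write h(n) = an^4 + bn^3 + cn^2 + dn + e. Substituting each data point gives a linear system:
  a + b + c + d + e = -1
  16a + 8b + 4c + 2d + e = 31
  81a + 27b + 9c + 3d + e = 213
  256a + 64b + 16c + 4d + e = 761
  625a + 125b + 25c + 5d + e = 1987
Solving the system yields a = 4, b = -4, c = -1, d = 3, e = -3.
So h(n) = 4n^4 - 4n^3 - n^2 + 3n - 3.
Check: h(2) = 31. ✓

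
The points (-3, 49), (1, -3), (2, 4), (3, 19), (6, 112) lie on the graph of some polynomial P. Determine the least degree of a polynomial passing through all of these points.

2

Divided differences on the nodes -3, 1, 2, 3, 6:
  order 0: 49  -3  4  19  112
  order 1: -13  7  15  31
  order 2: 4  4  4
  order 3: 0  0
  order 4: 0
The order-2 divided differences are all 4 (nonzero) and every higher order vanishes, so the data lies on a polynomial of degree exactly 2.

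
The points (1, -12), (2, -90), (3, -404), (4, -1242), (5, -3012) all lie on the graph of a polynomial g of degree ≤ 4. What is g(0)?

Write g(s) = as^4 + bs^3 + cs^2 + ds + e. Substituting each data point gives a linear system:
  a + b + c + d + e = -12
  16a + 8b + 4c + 2d + e = -90
  81a + 27b + 9c + 3d + e = -404
  256a + 64b + 16c + 4d + e = -1242
  625a + 125b + 25c + 5d + e = -3012
Solving the system yields a = -5, b = 2, c = -5, d = -2, e = -2.
So g(s) = -5s⁴ + 2s³ - 5s² - 2s - 2.
Then g(0) = -2.

-2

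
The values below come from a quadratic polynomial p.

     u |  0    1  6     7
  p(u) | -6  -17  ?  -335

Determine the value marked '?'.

The 3 known points determine the degree-2 polynomial uniquely.
Write p(u) = au^2 + bu + c. Substituting each data point gives a linear system:
  c = -6
  a + b + c = -17
  49a + 7b + c = -335
Solving the system yields a = -6, b = -5, c = -6.
So p(u) = -6u^2 - 5u - 6.
Then p(6) = -252.

-252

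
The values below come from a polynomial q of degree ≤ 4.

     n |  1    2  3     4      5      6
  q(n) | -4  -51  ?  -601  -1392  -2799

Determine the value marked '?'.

-210

On equispaced nodes a degree-4 polynomial has vanishing fifth forward difference, so
  - q(1) + 5·q(2) - 10·q(3) + 10·q(4) - 5·q(5) + q(6) = 0.
Substituting the known values and solving for q(3):
  -10·q(3) = 2100
  q(3) = -210.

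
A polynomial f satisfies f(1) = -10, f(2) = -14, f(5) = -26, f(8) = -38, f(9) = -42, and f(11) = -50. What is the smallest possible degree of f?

Divided differences on the nodes 1, 2, 5, 8, 9, 11:
  order 0: -10  -14  -26  -38  -42  -50
  order 1: -4  -4  -4  -4  -4
  order 2: 0  0  0  0
  order 3: 0  0  0
  order 4: 0  0
  order 5: 0
The order-1 divided differences are all -4 (nonzero) and every higher order vanishes, so the data lies on a polynomial of degree exactly 1.

1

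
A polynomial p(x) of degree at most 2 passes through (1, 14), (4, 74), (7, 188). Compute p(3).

48

Forward differences of the values at x = 1, 4, 7:
  p  : 14  74  188
  Δ  : 60  114
  Δ^2: 54
The second differences are constant, confirming degree 2.
Interpolating (Newton forward form) and evaluating at x = 3 gives p(3) = 48.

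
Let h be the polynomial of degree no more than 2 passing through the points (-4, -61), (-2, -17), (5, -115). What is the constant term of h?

Write h(s) = as^2 + bs + c. Substituting each data point gives a linear system:
  16a - 4b + c = -61
  4a - 2b + c = -17
  25a + 5b + c = -115
Solving the system yields a = -4, b = -2, c = -5.
So h(s) = -4s² - 2s - 5.
The constant term is -5.

-5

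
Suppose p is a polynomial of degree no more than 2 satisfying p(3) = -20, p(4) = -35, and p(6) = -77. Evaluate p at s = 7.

Write p(s) = as^2 + bs + c. Substituting each data point gives a linear system:
  9a + 3b + c = -20
  16a + 4b + c = -35
  36a + 6b + c = -77
Solving the system yields a = -2, b = -1, c = 1.
So p(s) = -2s^2 - s + 1.
Then p(7) = -104.

-104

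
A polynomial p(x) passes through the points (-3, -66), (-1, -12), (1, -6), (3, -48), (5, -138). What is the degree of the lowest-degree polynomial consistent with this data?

Forward differences of the values at x = -3, -1, 1, 3, 5:
  p  : -66  -12  -6  -48  -138
  Δ  : 54  6  -42  -90
  Δ^2: -48  -48  -48
  Δ^3: 0  0
  Δ^4: 0
The second differences are constant (-48) and nonzero, while all higher differences vanish, so the minimal degree is 2.

2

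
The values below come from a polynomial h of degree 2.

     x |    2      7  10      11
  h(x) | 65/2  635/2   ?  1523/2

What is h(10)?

1265/2

The 3 known points determine the degree-2 polynomial uniquely.
Write h(x) = ax^2 + bx + c. Substituting each data point gives a linear system:
  4a + 2b + c = 65/2
  49a + 7b + c = 635/2
  121a + 11b + c = 1523/2
Solving the system yields a = 6, b = 3, c = 5/2.
So h(x) = 6x^2 + 3x + 5/2.
Then h(10) = 1265/2.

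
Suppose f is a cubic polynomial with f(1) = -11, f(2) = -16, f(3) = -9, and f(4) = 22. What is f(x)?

Using the Lagrange interpolation formula with nodes 1, 2, 3, 4:
  L_0(x) = (x - 2)(x - 3)(x - 4) / -6
  L_1(x) = (x - 1)(x - 3)(x - 4) / 2
  L_2(x) = (x - 1)(x - 2)(x - 4) / -2
  L_3(x) = (x - 1)(x - 2)(x - 3) / 6
Then f(x) = -11·L_0(x) - 16·L_1(x) - 9·L_2(x) + 22·L_3(x).
Expanding and collecting terms gives f(x) = 2x^3 - 6x^2 - x - 6.
Check: f(4) = 22. ✓

f(x) = 2x^3 - 6x^2 - x - 6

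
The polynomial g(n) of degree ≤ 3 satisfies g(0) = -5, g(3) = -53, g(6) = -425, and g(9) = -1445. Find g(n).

Write g(n) = an^3 + bn^2 + cn + d. Substituting each data point gives a linear system:
  d = -5
  27a + 9b + 3c + d = -53
  216a + 36b + 6c + d = -425
  729a + 81b + 9c + d = -1445
Solving the system yields a = -2, b = 0, c = 2, d = -5.
So g(n) = -2n^3 + 2n - 5.
Check: g(6) = -425. ✓

g(n) = -2n^3 + 2n - 5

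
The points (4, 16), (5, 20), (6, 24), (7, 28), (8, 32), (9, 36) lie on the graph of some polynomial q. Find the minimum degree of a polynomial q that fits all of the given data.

1

Forward differences of the values at n = 4, 5, 6, 7, 8, 9:
  q  : 16  20  24  28  32  36
  Δ  : 4  4  4  4  4
  Δ^2: 0  0  0  0
  Δ^3: 0  0  0
  Δ^4: 0  0
  Δ^5: 0
The first differences are constant (4) and nonzero, while all higher differences vanish, so the minimal degree is 1.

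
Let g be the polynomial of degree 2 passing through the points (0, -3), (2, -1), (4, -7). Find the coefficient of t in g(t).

3

Write g(t) = at^2 + bt + c. Substituting each data point gives a linear system:
  c = -3
  4a + 2b + c = -1
  16a + 4b + c = -7
Solving the system yields a = -1, b = 3, c = -3.
So g(t) = -t^2 + 3t - 3.
The coefficient of t is 3.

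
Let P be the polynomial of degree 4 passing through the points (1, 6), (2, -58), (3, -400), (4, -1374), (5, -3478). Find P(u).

Write P(u) = au^4 + bu^3 + cu^2 + du + e. Substituting each data point gives a linear system:
  a + b + c + d + e = 6
  16a + 8b + 4c + 2d + e = -58
  81a + 27b + 9c + 3d + e = -400
  256a + 64b + 16c + 4d + e = -1374
  625a + 125b + 25c + 5d + e = -3478
Solving the system yields a = -6, b = 1, c = 5, d = 4, e = 2.
So P(u) = -6u^4 + u^3 + 5u^2 + 4u + 2.
Check: P(1) = 6. ✓

P(u) = -6u^4 + u^3 + 5u^2 + 4u + 2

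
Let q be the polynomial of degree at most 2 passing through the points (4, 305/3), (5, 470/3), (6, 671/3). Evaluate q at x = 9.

1490/3

Forward differences of the values at x = 4, 5, 6:
  q  : 305/3  470/3  671/3
  Δ  : 55  67
  Δ^2: 12
The second differences are constant, confirming degree 2.
Interpolating (Newton forward form) and evaluating at x = 9 gives q(9) = 1490/3.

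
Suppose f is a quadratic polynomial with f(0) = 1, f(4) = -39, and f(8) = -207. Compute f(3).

-17

Using the Lagrange interpolation formula with nodes 0, 4, 8:
  L_0(t) = (t - 4)(t - 8) / 32
  L_1(t) = t(t - 8) / -16
  L_2(t) = t(t - 4) / 32
Then f(t) = 1·L_0(t) - 39·L_1(t) - 207·L_2(t).
Expanding and collecting terms gives f(t) = -4t^2 + 6t + 1.
Evaluating at t = 3: f(3) = -17.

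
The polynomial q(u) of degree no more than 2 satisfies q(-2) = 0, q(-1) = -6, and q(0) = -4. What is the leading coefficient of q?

Write q(u) = au^2 + bu + c. Substituting each data point gives a linear system:
  4a - 2b + c = 0
  a - b + c = -6
  c = -4
Solving the system yields a = 4, b = 6, c = -4.
So q(u) = 4u^2 + 6u - 4.
The leading coefficient is 4.

4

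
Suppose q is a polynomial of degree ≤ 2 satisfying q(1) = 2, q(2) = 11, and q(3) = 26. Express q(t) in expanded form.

Write q(t) = at^2 + bt + c. Substituting each data point gives a linear system:
  a + b + c = 2
  4a + 2b + c = 11
  9a + 3b + c = 26
Solving the system yields a = 3, b = 0, c = -1.
So q(t) = 3t^2 - 1.
Check: q(3) = 26. ✓

q(t) = 3t^2 - 1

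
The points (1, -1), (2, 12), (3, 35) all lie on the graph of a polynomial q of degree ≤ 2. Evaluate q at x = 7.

Forward differences of the values at x = 1, 2, 3:
  q  : -1  12  35
  Δ  : 13  23
  Δ^2: 10
The second differences are constant, confirming degree 2.
Interpolating (Newton forward form) and evaluating at x = 7 gives q(7) = 227.

227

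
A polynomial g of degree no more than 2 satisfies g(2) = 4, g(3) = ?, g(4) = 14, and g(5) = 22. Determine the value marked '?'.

The 3 known points determine the degree-2 polynomial uniquely.
Write g(s) = as^2 + bs + c. Substituting each data point gives a linear system:
  4a + 2b + c = 4
  16a + 4b + c = 14
  25a + 5b + c = 22
Solving the system yields a = 1, b = -1, c = 2.
So g(s) = s^2 - s + 2.
Then g(3) = 8.

8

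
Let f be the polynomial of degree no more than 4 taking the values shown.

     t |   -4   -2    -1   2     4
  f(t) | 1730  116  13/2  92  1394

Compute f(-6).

Write f(t) = at^4 + bt^3 + ct^2 + dt + e. Substituting each data point gives a linear system:
  256a - 64b + 16c - 4d + e = 1730
  16a - 8b + 4c - 2d + e = 116
  a - b + c - d + e = 13/2
  16a + 8b + 4c + 2d + e = 92
  256a + 64b + 16c + 4d + e = 1394
Solving the system yields a = 6, b = -3, c = 3/2, d = 6, e = 2.
So f(t) = 6t^4 - 3t^3 + (3/2)t^2 + 6t + 2.
Then f(-6) = 8444.

8444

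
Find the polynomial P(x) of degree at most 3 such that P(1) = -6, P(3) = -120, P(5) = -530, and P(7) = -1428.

P(x) = -4x^3 - x^2 - x

Using the Lagrange interpolation formula with nodes 1, 3, 5, 7:
  L_0(x) = (x - 3)(x - 5)(x - 7) / -48
  L_1(x) = (x - 1)(x - 5)(x - 7) / 16
  L_2(x) = (x - 1)(x - 3)(x - 7) / -16
  L_3(x) = (x - 1)(x - 3)(x - 5) / 48
Then P(x) = -6·L_0(x) - 120·L_1(x) - 530·L_2(x) - 1428·L_3(x).
Expanding and collecting terms gives P(x) = -4x^3 - x^2 - x.
Check: P(5) = -530. ✓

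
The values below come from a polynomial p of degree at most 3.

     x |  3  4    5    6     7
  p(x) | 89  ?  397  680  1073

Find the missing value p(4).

206

The 4 known points determine the degree-3 polynomial uniquely.
Write p(x) = ax^3 + bx^2 + cx + d. Substituting each data point gives a linear system:
  27a + 9b + 3c + d = 89
  125a + 25b + 5c + d = 397
  216a + 36b + 6c + d = 680
  343a + 49b + 7c + d = 1073
Solving the system yields a = 3, b = 1, c = -1, d = 2.
So p(x) = 3x^3 + x^2 - x + 2.
Then p(4) = 206.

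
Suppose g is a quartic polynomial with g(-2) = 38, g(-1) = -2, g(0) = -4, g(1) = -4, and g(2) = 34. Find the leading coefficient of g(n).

3

Write g(n) = an^4 + bn^3 + cn^2 + dn + e. Substituting each data point gives a linear system:
  16a - 8b + 4c - 2d + e = 38
  a - b + c - d + e = -2
  e = -4
  a + b + c + d + e = -4
  16a + 8b + 4c + 2d + e = 34
Solving the system yields a = 3, b = 0, c = -2, d = -1, e = -4.
So g(n) = 3n^4 - 2n^2 - n - 4.
The leading coefficient is 3.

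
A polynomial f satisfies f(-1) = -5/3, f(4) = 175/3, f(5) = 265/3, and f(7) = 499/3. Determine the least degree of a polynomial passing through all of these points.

2

Divided differences on the nodes -1, 4, 5, 7:
  order 0: -5/3  175/3  265/3  499/3
  order 1: 12  30  39
  order 2: 3  3
  order 3: 0
The order-2 divided differences are all 3 (nonzero) and every higher order vanishes, so the data lies on a polynomial of degree exactly 2.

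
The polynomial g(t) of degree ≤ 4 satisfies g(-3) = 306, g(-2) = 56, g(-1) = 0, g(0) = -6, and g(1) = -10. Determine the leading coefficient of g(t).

Write g(t) = at^4 + bt^3 + ct^2 + dt + e. Substituting each data point gives a linear system:
  81a - 27b + 9c - 3d + e = 306
  16a - 8b + 4c - 2d + e = 56
  a - b + c - d + e = 0
  e = -6
  a + b + c + d + e = -10
Solving the system yields a = 4, b = 0, c = -3, d = -5, e = -6.
So g(t) = 4t^4 - 3t^2 - 5t - 6.
The leading coefficient is 4.

4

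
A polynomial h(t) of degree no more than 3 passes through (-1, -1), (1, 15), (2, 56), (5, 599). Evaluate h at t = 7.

Using the Lagrange interpolation formula with nodes -1, 1, 2, 5:
  L_0(t) = (t - 1)(t - 2)(t - 5) / -36
  L_1(t) = (t + 1)(t - 2)(t - 5) / 8
  L_2(t) = (t + 1)(t - 1)(t - 5) / -9
  L_3(t) = (t + 1)(t - 1)(t - 2) / 72
Then h(t) = -1·L_0(t) + 15·L_1(t) + 56·L_2(t) + 599·L_3(t).
Expanding and collecting terms gives h(t) = 4t^3 + 3t^2 + 4t + 4.
Evaluating at t = 7: h(7) = 1551.

1551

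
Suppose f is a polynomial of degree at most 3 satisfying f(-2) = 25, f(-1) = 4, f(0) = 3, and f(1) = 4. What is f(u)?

Write f(u) = au^3 + bu^2 + cu + d. Substituting each data point gives a linear system:
  -8a + 4b - 2c + d = 25
  -a + b - c + d = 4
  d = 3
  a + b + c + d = 4
Solving the system yields a = -3, b = 1, c = 3, d = 3.
So f(u) = -3u^3 + u^2 + 3u + 3.
Check: f(0) = 3. ✓

f(u) = -3u^3 + u^2 + 3u + 3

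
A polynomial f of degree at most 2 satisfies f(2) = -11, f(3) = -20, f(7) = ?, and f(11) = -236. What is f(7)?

-96

The 3 known points determine the degree-2 polynomial uniquely.
Write f(x) = ax^2 + bx + c. Substituting each data point gives a linear system:
  4a + 2b + c = -11
  9a + 3b + c = -20
  121a + 11b + c = -236
Solving the system yields a = -2, b = 1, c = -5.
So f(x) = -2x^2 + x - 5.
Then f(7) = -96.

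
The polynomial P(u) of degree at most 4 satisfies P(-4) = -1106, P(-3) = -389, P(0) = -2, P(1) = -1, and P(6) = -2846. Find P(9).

Using the Lagrange interpolation formula with nodes -4, -3, 0, 1, 6:
  L_0(u) = (u + 3)u(u - 1)(u - 6) / 200
  L_1(u) = (u + 4)u(u - 1)(u - 6) / -108
  L_2(u) = (u + 4)(u + 3)(u - 1)(u - 6) / 72
  L_3(u) = (u + 4)(u + 3)u(u - 6) / -100
  L_4(u) = (u + 4)(u + 3)u(u - 1) / 2700
Then P(u) = -1106·L_0(u) - 389·L_1(u) - 2·L_2(u) - 1·L_3(u) - 2846·L_4(u).
Expanding and collecting terms gives P(u) = -3u⁴ + 5u³ - u² - 2.
Evaluating at u = 9: P(9) = -16121.

-16121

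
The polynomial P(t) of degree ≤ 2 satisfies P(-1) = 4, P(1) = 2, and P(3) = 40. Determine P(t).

Using the Lagrange interpolation formula with nodes -1, 1, 3:
  L_0(t) = (t - 1)(t - 3) / 8
  L_1(t) = (t + 1)(t - 3) / -4
  L_2(t) = (t + 1)(t - 1) / 8
Then P(t) = 4·L_0(t) + 2·L_1(t) + 40·L_2(t).
Expanding and collecting terms gives P(t) = 5t² - t - 2.
Check: P(3) = 40. ✓

P(t) = 5t^2 - t - 2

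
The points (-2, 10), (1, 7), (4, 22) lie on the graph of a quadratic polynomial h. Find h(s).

Write h(s) = as^2 + bs + c. Substituting each data point gives a linear system:
  4a - 2b + c = 10
  a + b + c = 7
  16a + 4b + c = 22
Solving the system yields a = 1, b = 0, c = 6.
So h(s) = s^2 + 6.
Check: h(1) = 7. ✓

h(s) = s^2 + 6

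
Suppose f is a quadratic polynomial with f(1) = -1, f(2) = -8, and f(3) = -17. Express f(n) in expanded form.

Write f(n) = an^2 + bn + c. Substituting each data point gives a linear system:
  a + b + c = -1
  4a + 2b + c = -8
  9a + 3b + c = -17
Solving the system yields a = -1, b = -4, c = 4.
So f(n) = -n^2 - 4n + 4.
Check: f(1) = -1. ✓

f(n) = -n^2 - 4n + 4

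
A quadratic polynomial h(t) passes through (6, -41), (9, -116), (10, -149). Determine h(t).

Write h(t) = at^2 + bt + c. Substituting each data point gives a linear system:
  36a + 6b + c = -41
  81a + 9b + c = -116
  100a + 10b + c = -149
Solving the system yields a = -2, b = 5, c = 1.
So h(t) = -2t^2 + 5t + 1.
Check: h(10) = -149. ✓

h(t) = -2t^2 + 5t + 1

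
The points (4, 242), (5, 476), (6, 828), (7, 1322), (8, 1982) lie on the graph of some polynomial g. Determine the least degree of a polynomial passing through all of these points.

3

Forward differences of the values at n = 4, 5, 6, 7, 8:
  g  : 242  476  828  1322  1982
  Δ  : 234  352  494  660
  Δ^2: 118  142  166
  Δ^3: 24  24
  Δ^4: 0
The third differences are constant (24) and nonzero, while all higher differences vanish, so the minimal degree is 3.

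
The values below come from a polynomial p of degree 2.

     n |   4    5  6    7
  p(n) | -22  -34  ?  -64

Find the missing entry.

-48

The 3 known points determine the degree-2 polynomial uniquely.
Write p(n) = an^2 + bn + c. Substituting each data point gives a linear system:
  16a + 4b + c = -22
  25a + 5b + c = -34
  49a + 7b + c = -64
Solving the system yields a = -1, b = -3, c = 6.
So p(n) = -n^2 - 3n + 6.
Then p(6) = -48.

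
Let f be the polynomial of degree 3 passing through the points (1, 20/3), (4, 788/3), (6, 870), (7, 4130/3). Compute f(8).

6152/3

Using the Lagrange interpolation formula with nodes 1, 4, 6, 7:
  L_0(t) = (t - 4)(t - 6)(t - 7) / -90
  L_1(t) = (t - 1)(t - 6)(t - 7) / 18
  L_2(t) = (t - 1)(t - 4)(t - 7) / -10
  L_3(t) = (t - 1)(t - 4)(t - 6) / 18
Then f(t) = 20/3·L_0(t) + 788/3·L_1(t) + 870·L_2(t) + 4130/3·L_3(t).
Expanding and collecting terms gives f(t) = 4t³ - (1/3)t² + 3t.
Evaluating at t = 8: f(8) = 6152/3.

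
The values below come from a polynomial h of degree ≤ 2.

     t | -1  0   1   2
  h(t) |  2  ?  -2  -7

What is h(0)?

1

The 3 known points determine the degree-2 polynomial uniquely.
Write h(t) = at^2 + bt + c. Substituting each data point gives a linear system:
  a - b + c = 2
  a + b + c = -2
  4a + 2b + c = -7
Solving the system yields a = -1, b = -2, c = 1.
So h(t) = -t^2 - 2t + 1.
Then h(0) = 1.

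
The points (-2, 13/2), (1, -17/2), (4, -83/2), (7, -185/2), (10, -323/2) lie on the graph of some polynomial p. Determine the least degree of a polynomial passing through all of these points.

Forward differences of the values at n = -2, 1, 4, 7, 10:
  p  : 13/2  -17/2  -83/2  -185/2  -323/2
  Δ  : -15  -33  -51  -69
  Δ^2: -18  -18  -18
  Δ^3: 0  0
  Δ^4: 0
The second differences are constant (-18) and nonzero, while all higher differences vanish, so the minimal degree is 2.

2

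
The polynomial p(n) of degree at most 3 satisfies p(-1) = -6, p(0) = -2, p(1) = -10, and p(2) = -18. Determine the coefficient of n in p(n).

Write p(n) = an^3 + bn^2 + cn + d. Substituting each data point gives a linear system:
  -a + b - c + d = -6
  d = -2
  a + b + c + d = -10
  8a + 4b + 2c + d = -18
Solving the system yields a = 2, b = -6, c = -4, d = -2.
So p(n) = 2n^3 - 6n^2 - 4n - 2.
The coefficient of n is -4.

-4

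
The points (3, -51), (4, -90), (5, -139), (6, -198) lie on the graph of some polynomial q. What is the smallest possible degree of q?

2

Forward differences of the values at x = 3, 4, 5, 6:
  q  : -51  -90  -139  -198
  Δ  : -39  -49  -59
  Δ^2: -10  -10
  Δ^3: 0
The second differences are constant (-10) and nonzero, while all higher differences vanish, so the minimal degree is 2.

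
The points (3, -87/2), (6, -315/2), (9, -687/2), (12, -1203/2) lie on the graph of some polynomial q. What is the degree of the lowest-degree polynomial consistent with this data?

Forward differences of the values at x = 3, 6, 9, 12:
  q  : -87/2  -315/2  -687/2  -1203/2
  Δ  : -114  -186  -258
  Δ^2: -72  -72
  Δ^3: 0
The second differences are constant (-72) and nonzero, while all higher differences vanish, so the minimal degree is 2.

2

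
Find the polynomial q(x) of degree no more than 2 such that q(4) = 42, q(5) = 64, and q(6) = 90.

Write q(x) = ax^2 + bx + c. Substituting each data point gives a linear system:
  16a + 4b + c = 42
  25a + 5b + c = 64
  36a + 6b + c = 90
Solving the system yields a = 2, b = 4, c = -6.
So q(x) = 2x^2 + 4x - 6.
Check: q(6) = 90. ✓

q(x) = 2x^2 + 4x - 6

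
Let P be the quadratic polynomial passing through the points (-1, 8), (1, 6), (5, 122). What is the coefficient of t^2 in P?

5

Write P(t) = at^2 + bt + c. Substituting each data point gives a linear system:
  a - b + c = 8
  a + b + c = 6
  25a + 5b + c = 122
Solving the system yields a = 5, b = -1, c = 2.
So P(t) = 5t^2 - t + 2.
The leading coefficient is 5.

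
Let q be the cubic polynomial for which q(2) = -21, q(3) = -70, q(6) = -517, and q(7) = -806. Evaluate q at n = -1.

Using the Lagrange interpolation formula with nodes 2, 3, 6, 7:
  L_0(n) = (n - 3)(n - 6)(n - 7) / -20
  L_1(n) = (n - 2)(n - 6)(n - 7) / 12
  L_2(n) = (n - 2)(n - 3)(n - 7) / -12
  L_3(n) = (n - 2)(n - 3)(n - 6) / 20
Then q(n) = -21·L_0(n) - 70·L_1(n) - 517·L_2(n) - 806·L_3(n).
Expanding and collecting terms gives q(n) = -2n^3 - 3n^2 + 4n - 1.
Evaluating at n = -1: q(-1) = -6.

-6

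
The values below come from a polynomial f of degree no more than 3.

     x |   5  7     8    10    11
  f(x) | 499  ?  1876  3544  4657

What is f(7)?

1285

The 4 known points determine the degree-3 polynomial uniquely.
Write f(x) = ax^3 + bx^2 + cx + d. Substituting each data point gives a linear system:
  125a + 25b + 5c + d = 499
  512a + 64b + 8c + d = 1876
  1000a + 100b + 10c + d = 3544
  1331a + 121b + 11c + d = 4657
Solving the system yields a = 3, b = 6, c = -6, d = 4.
So f(x) = 3x³ + 6x² - 6x + 4.
Then f(7) = 1285.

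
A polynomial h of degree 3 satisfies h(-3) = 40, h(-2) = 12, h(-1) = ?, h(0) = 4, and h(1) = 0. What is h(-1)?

The 4 known points determine the degree-3 polynomial uniquely.
Write h(u) = au^3 + bu^2 + cu + d. Substituting each data point gives a linear system:
  -27a + 9b - 3c + d = 40
  -8a + 4b - 2c + d = 12
  d = 4
  a + b + c + d = 0
Solving the system yields a = -2, b = -2, c = 0, d = 4.
So h(u) = -2u^3 - 2u^2 + 4.
Then h(-1) = 4.

4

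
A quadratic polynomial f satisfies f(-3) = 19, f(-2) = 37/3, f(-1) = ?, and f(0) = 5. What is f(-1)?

23/3

The 3 known points determine the degree-2 polynomial uniquely.
Write f(s) = as^2 + bs + c. Substituting each data point gives a linear system:
  9a - 3b + c = 19
  4a - 2b + c = 37/3
  c = 5
Solving the system yields a = 1, b = -5/3, c = 5.
So f(s) = s² - (5/3)s + 5.
Then f(-1) = 23/3.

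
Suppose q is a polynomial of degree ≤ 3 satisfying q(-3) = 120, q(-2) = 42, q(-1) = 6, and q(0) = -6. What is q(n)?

Using the Lagrange interpolation formula with nodes -3, -2, -1, 0:
  L_0(n) = (n + 2)(n + 1)n / -6
  L_1(n) = (n + 3)(n + 1)n / 2
  L_2(n) = (n + 3)(n + 2)n / -2
  L_3(n) = (n + 3)(n + 2)(n + 1) / 6
Then q(n) = 120·L_0(n) + 42·L_1(n) + 6·L_2(n) - 6·L_3(n).
Expanding and collecting terms gives q(n) = -3n³ + 3n² - 6n - 6.
Check: q(-3) = 120. ✓

q(n) = -3n^3 + 3n^2 - 6n - 6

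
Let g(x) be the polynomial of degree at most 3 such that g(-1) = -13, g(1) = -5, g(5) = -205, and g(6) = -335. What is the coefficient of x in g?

5

Write g(x) = ax^3 + bx^2 + cx + d. Substituting each data point gives a linear system:
  -a + b - c + d = -13
  a + b + c + d = -5
  125a + 25b + 5c + d = -205
  216a + 36b + 6c + d = -335
Solving the system yields a = -1, b = -4, c = 5, d = -5.
So g(x) = -x^3 - 4x^2 + 5x - 5.
The coefficient of x is 5.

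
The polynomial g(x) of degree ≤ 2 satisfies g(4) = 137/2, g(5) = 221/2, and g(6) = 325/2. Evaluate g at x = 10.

Using the Lagrange interpolation formula with nodes 4, 5, 6:
  L_0(x) = (x - 5)(x - 6) / 2
  L_1(x) = (x - 4)(x - 6) / -1
  L_2(x) = (x - 4)(x - 5) / 2
Then g(x) = 137/2·L_0(x) + 221/2·L_1(x) + 325/2·L_2(x).
Expanding and collecting terms gives g(x) = 5x^2 - 3x + 1/2.
Evaluating at x = 10: g(10) = 941/2.

941/2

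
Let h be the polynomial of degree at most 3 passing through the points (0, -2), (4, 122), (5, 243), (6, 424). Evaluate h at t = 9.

Write h(t) = at^3 + bt^2 + ct + d. Substituting each data point gives a linear system:
  d = -2
  64a + 16b + 4c + d = 122
  125a + 25b + 5c + d = 243
  216a + 36b + 6c + d = 424
Solving the system yields a = 2, b = 0, c = -1, d = -2.
So h(t) = 2t³ - t - 2.
Then h(9) = 1447.

1447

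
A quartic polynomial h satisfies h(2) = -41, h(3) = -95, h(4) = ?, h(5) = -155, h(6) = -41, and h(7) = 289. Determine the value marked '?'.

The 5 known points determine the degree-4 polynomial uniquely.
Write h(x) = ax^4 + bx^3 + cx^2 + dx + e. Substituting each data point gives a linear system:
  16a + 8b + 4c + 2d + e = -41
  81a + 27b + 9c + 3d + e = -95
  625a + 125b + 25c + 5d + e = -155
  1296a + 216b + 36c + 6d + e = -41
  2401a + 343b + 49c + 7d + e = 289
Solving the system yields a = 1, b = -6, c = -1, d = 0, e = -5.
So h(x) = x⁴ - 6x³ - x² - 5.
Then h(4) = -149.

-149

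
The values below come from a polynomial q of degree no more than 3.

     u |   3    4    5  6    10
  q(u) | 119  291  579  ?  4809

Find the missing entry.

1013

The 4 known points determine the degree-3 polynomial uniquely.
Write q(u) = au^3 + bu^2 + cu + d. Substituting each data point gives a linear system:
  27a + 9b + 3c + d = 119
  64a + 16b + 4c + d = 291
  125a + 25b + 5c + d = 579
  1000a + 100b + 10c + d = 4809
Solving the system yields a = 5, b = -2, c = 1, d = -1.
So q(u) = 5u^3 - 2u^2 + u - 1.
Then q(6) = 1013.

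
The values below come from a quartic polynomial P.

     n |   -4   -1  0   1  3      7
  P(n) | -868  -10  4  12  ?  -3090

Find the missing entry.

-14

The 5 known points determine the degree-4 polynomial uniquely.
Write P(n) = an^4 + bn^3 + cn^2 + dn + e. Substituting each data point gives a linear system:
  256a - 64b + 16c - 4d + e = -868
  a - b + c - d + e = -10
  e = 4
  a + b + c + d + e = 12
  2401a + 343b + 49c + 7d + e = -3090
Solving the system yields a = -2, b = 5, c = -1, d = 6, e = 4.
So P(n) = -2n⁴ + 5n³ - n² + 6n + 4.
Then P(3) = -14.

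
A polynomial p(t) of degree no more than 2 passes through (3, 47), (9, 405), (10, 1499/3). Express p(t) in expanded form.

p(t) = 5t^2 - (1/3)t + 3

Write p(t) = at^2 + bt + c. Substituting each data point gives a linear system:
  9a + 3b + c = 47
  81a + 9b + c = 405
  100a + 10b + c = 1499/3
Solving the system yields a = 5, b = -1/3, c = 3.
So p(t) = 5t² - (1/3)t + 3.
Check: p(10) = 1499/3. ✓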